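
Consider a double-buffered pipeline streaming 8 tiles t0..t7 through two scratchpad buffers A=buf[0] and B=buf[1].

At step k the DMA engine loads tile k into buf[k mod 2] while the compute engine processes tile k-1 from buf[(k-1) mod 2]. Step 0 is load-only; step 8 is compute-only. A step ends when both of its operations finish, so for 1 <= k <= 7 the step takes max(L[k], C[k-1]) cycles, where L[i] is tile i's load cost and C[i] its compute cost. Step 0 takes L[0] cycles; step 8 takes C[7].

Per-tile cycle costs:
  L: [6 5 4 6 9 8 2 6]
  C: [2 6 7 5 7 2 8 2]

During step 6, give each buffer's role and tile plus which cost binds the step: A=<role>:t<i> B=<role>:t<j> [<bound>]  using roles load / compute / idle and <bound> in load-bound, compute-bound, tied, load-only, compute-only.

step 6: A=load:t6 B=compute:t5 [tied]

k=0 load=t0/6c comp=- wait=6 total=6
k=1 load=t1/5c comp=t0/2c wait=5 total=11
k=2 load=t2/4c comp=t1/6c wait=6 total=17
k=3 load=t3/6c comp=t2/7c wait=7 total=24
k=4 load=t4/9c comp=t3/5c wait=9 total=33
k=5 load=t5/8c comp=t4/7c wait=8 total=41
k=6 load=t6/2c comp=t5/2c wait=2 total=43
k=7 load=t7/6c comp=t6/8c wait=8 total=51
k=8 load=- comp=t7/2c wait=2 total=53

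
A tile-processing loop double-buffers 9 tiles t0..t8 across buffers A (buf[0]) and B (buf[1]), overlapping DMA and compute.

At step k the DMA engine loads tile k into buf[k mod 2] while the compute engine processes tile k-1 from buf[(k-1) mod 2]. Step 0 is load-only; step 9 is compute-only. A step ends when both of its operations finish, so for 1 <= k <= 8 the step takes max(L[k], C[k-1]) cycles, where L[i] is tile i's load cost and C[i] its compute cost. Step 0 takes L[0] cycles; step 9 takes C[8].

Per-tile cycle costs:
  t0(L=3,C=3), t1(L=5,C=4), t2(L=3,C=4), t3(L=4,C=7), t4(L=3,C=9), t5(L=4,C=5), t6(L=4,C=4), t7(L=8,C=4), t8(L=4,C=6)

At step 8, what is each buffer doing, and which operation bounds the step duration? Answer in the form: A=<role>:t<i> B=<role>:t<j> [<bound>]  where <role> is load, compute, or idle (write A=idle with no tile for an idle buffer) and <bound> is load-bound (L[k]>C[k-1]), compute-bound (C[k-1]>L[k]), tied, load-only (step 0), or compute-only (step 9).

step 8: A=load:t8 B=compute:t7 [tied]

  0. 3=3c; end=3; A:t0 B:-
  1. max(5,3)=5c; end=8; A:t0 B:t1
  2. max(3,4)=4c; end=12; A:t2 B:t1
  3. max(4,4)=4c; end=16; A:t2 B:t3
  4. max(3,7)=7c; end=23; A:t4 B:t3
  5. max(4,9)=9c; end=32; A:t4 B:t5
  6. max(4,5)=5c; end=37; A:t6 B:t5
  7. max(8,4)=8c; end=45; A:t6 B:t7
  8. max(4,4)=4c; end=49; A:t8 B:t7
  9. 6=6c; end=55; A:t8 B:t7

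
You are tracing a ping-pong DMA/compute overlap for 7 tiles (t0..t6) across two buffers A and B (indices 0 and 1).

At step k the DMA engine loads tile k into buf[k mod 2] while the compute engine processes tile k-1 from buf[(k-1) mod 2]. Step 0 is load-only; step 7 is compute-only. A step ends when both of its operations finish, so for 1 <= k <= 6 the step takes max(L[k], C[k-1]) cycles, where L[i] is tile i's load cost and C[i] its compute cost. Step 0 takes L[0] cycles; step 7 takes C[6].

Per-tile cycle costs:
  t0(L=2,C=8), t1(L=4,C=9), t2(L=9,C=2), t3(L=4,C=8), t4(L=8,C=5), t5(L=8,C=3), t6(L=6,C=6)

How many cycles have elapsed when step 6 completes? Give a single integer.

end_cycle[6] = 45

k=0 load=t0/2c comp=- wait=2 total=2
k=1 load=t1/4c comp=t0/8c wait=8 total=10
k=2 load=t2/9c comp=t1/9c wait=9 total=19
k=3 load=t3/4c comp=t2/2c wait=4 total=23
k=4 load=t4/8c comp=t3/8c wait=8 total=31
k=5 load=t5/8c comp=t4/5c wait=8 total=39
k=6 load=t6/6c comp=t5/3c wait=6 total=45
k=7 load=- comp=t6/6c wait=6 total=51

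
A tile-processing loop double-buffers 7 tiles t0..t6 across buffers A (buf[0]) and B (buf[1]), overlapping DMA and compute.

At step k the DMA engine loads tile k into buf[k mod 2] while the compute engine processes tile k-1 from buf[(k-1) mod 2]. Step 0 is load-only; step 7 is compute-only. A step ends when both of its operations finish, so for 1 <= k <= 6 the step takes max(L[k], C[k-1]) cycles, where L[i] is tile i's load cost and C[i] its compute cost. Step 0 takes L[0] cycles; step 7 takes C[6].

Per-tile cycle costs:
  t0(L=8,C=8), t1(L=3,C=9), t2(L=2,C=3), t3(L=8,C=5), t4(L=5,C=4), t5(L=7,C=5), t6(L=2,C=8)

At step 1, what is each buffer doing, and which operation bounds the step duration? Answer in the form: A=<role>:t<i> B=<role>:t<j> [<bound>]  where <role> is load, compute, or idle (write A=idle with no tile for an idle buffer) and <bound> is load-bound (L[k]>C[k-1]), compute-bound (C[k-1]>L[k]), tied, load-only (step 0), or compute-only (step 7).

step 0: L[0]=8 → dur=8, Σ=8 | A=load:t0 B=idle [load-only]
step 1: L[1]=3 C[0]=8 → dur=8, Σ=16 | A=compute:t0 B=load:t1 [compute-bound]
step 2: L[2]=2 C[1]=9 → dur=9, Σ=25 | A=load:t2 B=compute:t1 [compute-bound]
step 3: L[3]=8 C[2]=3 → dur=8, Σ=33 | A=compute:t2 B=load:t3 [load-bound]
step 4: L[4]=5 C[3]=5 → dur=5, Σ=38 | A=load:t4 B=compute:t3 [tied]
step 5: L[5]=7 C[4]=4 → dur=7, Σ=45 | A=compute:t4 B=load:t5 [load-bound]
step 6: L[6]=2 C[5]=5 → dur=5, Σ=50 | A=load:t6 B=compute:t5 [compute-bound]
step 7: C[6]=8 → dur=8, Σ=58 | A=compute:t6 B=idle [compute-only]

step 1: A=compute:t0 B=load:t1 [compute-bound]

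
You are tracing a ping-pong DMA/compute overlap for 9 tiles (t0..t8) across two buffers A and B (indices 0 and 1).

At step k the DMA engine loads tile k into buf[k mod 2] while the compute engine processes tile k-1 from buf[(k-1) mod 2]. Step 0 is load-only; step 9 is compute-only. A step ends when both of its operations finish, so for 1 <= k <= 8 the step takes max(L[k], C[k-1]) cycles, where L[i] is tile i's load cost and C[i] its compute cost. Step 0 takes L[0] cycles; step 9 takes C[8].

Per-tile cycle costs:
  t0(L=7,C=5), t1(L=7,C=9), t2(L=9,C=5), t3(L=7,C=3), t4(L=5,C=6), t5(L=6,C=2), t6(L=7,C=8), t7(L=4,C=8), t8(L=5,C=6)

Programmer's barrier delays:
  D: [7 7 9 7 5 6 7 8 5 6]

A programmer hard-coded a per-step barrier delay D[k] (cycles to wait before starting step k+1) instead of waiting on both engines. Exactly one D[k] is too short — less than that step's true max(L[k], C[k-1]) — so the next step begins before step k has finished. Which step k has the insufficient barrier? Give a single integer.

[0] required=L[0]=7=7 vs D=7 ok
[1] required=max(L[1]=7,C[0]=5)=7 vs D=7 ok
[2] required=max(L[2]=9,C[1]=9)=9 vs D=9 ok
[3] required=max(L[3]=7,C[2]=5)=7 vs D=7 ok
[4] required=max(L[4]=5,C[3]=3)=5 vs D=5 ok
[5] required=max(L[5]=6,C[4]=6)=6 vs D=6 ok
[6] required=max(L[6]=7,C[5]=2)=7 vs D=7 ok
[7] required=max(L[7]=4,C[6]=8)=8 vs D=8 ok
[8] required=max(L[8]=5,C[7]=8)=8 vs D=5 SHORT
[9] required=C[8]=6=6 vs D=6 ok

hazard at step 8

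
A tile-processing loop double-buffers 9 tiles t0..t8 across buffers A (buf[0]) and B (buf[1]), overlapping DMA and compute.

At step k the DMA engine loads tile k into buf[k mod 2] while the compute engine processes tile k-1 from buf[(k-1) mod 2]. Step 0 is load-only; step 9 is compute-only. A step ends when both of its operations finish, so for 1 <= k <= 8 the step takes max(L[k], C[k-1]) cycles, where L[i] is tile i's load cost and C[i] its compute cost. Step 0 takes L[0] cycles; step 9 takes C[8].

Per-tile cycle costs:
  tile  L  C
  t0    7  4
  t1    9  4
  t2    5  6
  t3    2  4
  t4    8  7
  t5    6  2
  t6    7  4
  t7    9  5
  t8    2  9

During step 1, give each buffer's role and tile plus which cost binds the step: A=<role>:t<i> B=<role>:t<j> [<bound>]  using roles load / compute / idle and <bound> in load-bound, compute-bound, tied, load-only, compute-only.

[0] DMA t0→A (7c) ∥ CU idle ⇒ 7c, clock 7
[1] DMA t1→B (9c) ∥ CU A:t0 (4c) ⇒ 9c, clock 16
[2] DMA t2→A (5c) ∥ CU B:t1 (4c) ⇒ 5c, clock 21
[3] DMA t3→B (2c) ∥ CU A:t2 (6c) ⇒ 6c, clock 27
[4] DMA t4→A (8c) ∥ CU B:t3 (4c) ⇒ 8c, clock 35
[5] DMA t5→B (6c) ∥ CU A:t4 (7c) ⇒ 7c, clock 42
[6] DMA t6→A (7c) ∥ CU B:t5 (2c) ⇒ 7c, clock 49
[7] DMA t7→B (9c) ∥ CU A:t6 (4c) ⇒ 9c, clock 58
[8] DMA t8→A (2c) ∥ CU B:t7 (5c) ⇒ 5c, clock 63
[9] DMA idle ∥ CU A:t8 (9c) ⇒ 9c, clock 72

step 1: A=compute:t0 B=load:t1 [load-bound]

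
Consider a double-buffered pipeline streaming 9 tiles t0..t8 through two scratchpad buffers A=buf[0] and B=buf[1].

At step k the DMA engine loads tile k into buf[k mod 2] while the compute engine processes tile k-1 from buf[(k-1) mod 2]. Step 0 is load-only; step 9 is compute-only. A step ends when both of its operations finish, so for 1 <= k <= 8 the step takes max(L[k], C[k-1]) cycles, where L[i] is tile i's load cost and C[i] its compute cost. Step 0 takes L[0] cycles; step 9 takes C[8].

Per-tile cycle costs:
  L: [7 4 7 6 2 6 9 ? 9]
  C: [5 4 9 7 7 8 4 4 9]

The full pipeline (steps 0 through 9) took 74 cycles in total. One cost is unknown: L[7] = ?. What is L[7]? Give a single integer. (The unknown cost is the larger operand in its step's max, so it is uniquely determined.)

L[7] = 5

step 0: dur = L[0]=7 = 7
step 1: dur = max(L[1]=4, C[0]=5) = 5
step 2: dur = max(L[2]=7, C[1]=4) = 7
step 3: dur = max(L[3]=6, C[2]=9) = 9
step 4: dur = max(L[4]=2, C[3]=7) = 7
step 5: dur = max(L[5]=6, C[4]=7) = 7
step 6: dur = max(L[6]=9, C[5]=8) = 9
step 7: dur = max(L[7]=?, C[6]=4) = L[7]  (unknown; binding)
step 8: dur = max(L[8]=9, C[7]=4) = 9
step 9: dur = C[8]=9 = 9
sum of known step durations = 69
dur[7] = total - known = 74 - 69 = 5
L[7] is the binding max in step 7, so L[7] = dur[7] = 5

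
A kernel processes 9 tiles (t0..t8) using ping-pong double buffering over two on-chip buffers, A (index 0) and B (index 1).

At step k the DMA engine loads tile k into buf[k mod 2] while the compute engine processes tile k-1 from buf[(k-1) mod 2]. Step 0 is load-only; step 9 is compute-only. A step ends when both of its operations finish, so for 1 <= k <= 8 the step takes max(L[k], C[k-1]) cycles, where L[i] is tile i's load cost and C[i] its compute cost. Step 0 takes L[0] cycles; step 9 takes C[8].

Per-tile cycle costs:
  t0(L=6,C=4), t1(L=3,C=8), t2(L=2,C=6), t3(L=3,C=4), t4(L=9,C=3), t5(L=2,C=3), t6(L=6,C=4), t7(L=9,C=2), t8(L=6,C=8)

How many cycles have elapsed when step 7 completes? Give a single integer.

end_cycle[7] = 51

[0] DMA t0→A (6c) ∥ CU idle ⇒ 6c, clock 6
[1] DMA t1→B (3c) ∥ CU A:t0 (4c) ⇒ 4c, clock 10
[2] DMA t2→A (2c) ∥ CU B:t1 (8c) ⇒ 8c, clock 18
[3] DMA t3→B (3c) ∥ CU A:t2 (6c) ⇒ 6c, clock 24
[4] DMA t4→A (9c) ∥ CU B:t3 (4c) ⇒ 9c, clock 33
[5] DMA t5→B (2c) ∥ CU A:t4 (3c) ⇒ 3c, clock 36
[6] DMA t6→A (6c) ∥ CU B:t5 (3c) ⇒ 6c, clock 42
[7] DMA t7→B (9c) ∥ CU A:t6 (4c) ⇒ 9c, clock 51
[8] DMA t8→A (6c) ∥ CU B:t7 (2c) ⇒ 6c, clock 57
[9] DMA idle ∥ CU A:t8 (8c) ⇒ 8c, clock 65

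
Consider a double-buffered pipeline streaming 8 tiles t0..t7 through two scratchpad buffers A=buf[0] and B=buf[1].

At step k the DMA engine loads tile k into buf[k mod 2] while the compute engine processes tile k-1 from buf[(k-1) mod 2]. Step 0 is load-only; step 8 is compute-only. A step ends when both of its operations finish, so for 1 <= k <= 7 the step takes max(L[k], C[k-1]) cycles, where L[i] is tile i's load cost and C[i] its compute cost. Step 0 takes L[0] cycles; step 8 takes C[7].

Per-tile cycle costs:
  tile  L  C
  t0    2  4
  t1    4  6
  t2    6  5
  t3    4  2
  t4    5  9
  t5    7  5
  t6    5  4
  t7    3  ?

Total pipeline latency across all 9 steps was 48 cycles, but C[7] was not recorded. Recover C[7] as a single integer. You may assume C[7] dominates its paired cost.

step 0: dur = L[0]=2 = 2
step 1: dur = max(L[1]=4, C[0]=4) = 4
step 2: dur = max(L[2]=6, C[1]=6) = 6
step 3: dur = max(L[3]=4, C[2]=5) = 5
step 4: dur = max(L[4]=5, C[3]=2) = 5
step 5: dur = max(L[5]=7, C[4]=9) = 9
step 6: dur = max(L[6]=5, C[5]=5) = 5
step 7: dur = max(L[7]=3, C[6]=4) = 4
step 8: dur = C[7]=? = C[7]  (unknown; binding)
sum of known step durations = 40
dur[8] = total - known = 48 - 40 = 8
C[7] is the binding max in step 8, so C[7] = dur[8] = 8

C[7] = 8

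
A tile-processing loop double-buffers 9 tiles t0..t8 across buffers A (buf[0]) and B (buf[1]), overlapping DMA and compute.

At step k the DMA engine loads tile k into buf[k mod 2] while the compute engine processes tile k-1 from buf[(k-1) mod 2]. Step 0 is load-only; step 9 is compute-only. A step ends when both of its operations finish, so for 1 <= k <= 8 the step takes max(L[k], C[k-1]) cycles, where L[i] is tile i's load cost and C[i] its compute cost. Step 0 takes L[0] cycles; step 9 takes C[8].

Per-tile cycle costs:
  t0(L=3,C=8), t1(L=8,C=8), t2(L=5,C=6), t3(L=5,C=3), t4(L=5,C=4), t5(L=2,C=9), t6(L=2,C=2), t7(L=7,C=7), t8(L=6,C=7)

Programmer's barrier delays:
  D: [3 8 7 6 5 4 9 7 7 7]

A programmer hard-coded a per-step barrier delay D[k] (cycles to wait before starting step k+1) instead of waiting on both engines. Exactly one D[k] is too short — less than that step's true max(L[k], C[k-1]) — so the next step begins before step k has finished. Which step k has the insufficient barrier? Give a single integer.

step 0: need L[0]=3 = 3; D[0]=3 ok
step 1: need max(L[1]=8,C[0]=8) = 8; D[1]=8 ok
step 2: need max(L[2]=5,C[1]=8) = 8; D[2]=7 SHORT
step 3: need max(L[3]=5,C[2]=6) = 6; D[3]=6 ok
step 4: need max(L[4]=5,C[3]=3) = 5; D[4]=5 ok
step 5: need max(L[5]=2,C[4]=4) = 4; D[5]=4 ok
step 6: need max(L[6]=2,C[5]=9) = 9; D[6]=9 ok
step 7: need max(L[7]=7,C[6]=2) = 7; D[7]=7 ok
step 8: need max(L[8]=6,C[7]=7) = 7; D[8]=7 ok
step 9: need C[8]=7 = 7; D[9]=7 ok

hazard at step 2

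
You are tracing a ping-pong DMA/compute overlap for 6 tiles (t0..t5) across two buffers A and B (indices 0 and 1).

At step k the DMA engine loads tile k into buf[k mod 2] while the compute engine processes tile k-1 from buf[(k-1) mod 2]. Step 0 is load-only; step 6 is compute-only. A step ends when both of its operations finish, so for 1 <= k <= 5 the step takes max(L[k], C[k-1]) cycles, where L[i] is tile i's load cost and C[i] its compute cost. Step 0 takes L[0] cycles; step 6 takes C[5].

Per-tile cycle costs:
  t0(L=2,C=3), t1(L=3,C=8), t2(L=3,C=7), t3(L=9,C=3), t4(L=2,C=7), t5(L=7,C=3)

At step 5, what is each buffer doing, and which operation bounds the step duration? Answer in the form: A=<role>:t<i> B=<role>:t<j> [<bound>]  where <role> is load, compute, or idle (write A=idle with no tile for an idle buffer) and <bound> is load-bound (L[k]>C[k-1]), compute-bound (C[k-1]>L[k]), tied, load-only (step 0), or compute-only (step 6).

  0. 2=2c; end=2; A:t0 B:-
  1. max(3,3)=3c; end=5; A:t0 B:t1
  2. max(3,8)=8c; end=13; A:t2 B:t1
  3. max(9,7)=9c; end=22; A:t2 B:t3
  4. max(2,3)=3c; end=25; A:t4 B:t3
  5. max(7,7)=7c; end=32; A:t4 B:t5
  6. 3=3c; end=35; A:t4 B:t5

step 5: A=compute:t4 B=load:t5 [tied]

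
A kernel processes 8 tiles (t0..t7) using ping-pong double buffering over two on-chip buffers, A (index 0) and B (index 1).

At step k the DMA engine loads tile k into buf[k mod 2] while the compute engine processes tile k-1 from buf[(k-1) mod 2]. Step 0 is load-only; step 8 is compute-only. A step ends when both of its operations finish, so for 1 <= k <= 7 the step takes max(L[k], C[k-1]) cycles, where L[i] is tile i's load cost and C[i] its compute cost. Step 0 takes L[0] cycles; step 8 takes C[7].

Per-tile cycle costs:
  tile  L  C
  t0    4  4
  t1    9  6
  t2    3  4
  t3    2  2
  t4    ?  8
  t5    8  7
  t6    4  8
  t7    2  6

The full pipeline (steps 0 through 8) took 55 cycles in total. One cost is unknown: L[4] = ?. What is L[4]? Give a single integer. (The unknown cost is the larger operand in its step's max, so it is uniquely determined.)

step 0 = dur = L[0]=4 = 4
step 1 = dur = max(L[1]=9, C[0]=4) = 9
step 2 = dur = max(L[2]=3, C[1]=6) = 6
step 3 = dur = max(L[3]=2, C[2]=4) = 4
step 4 = dur = max(L[4]=?, C[3]=2) = L[4]  (unknown; binding)
step 5 = dur = max(L[5]=8, C[4]=8) = 8
step 6 = dur = max(L[6]=4, C[5]=7) = 7
step 7 = dur = max(L[7]=2, C[6]=8) = 8
step 8 = dur = C[7]=6 = 6
sum of known step durations = 52
dur[4] = total - known = 55 - 52 = 3
L[4] is the binding max in step 4, so L[4] = dur[4] = 3

L[4] = 3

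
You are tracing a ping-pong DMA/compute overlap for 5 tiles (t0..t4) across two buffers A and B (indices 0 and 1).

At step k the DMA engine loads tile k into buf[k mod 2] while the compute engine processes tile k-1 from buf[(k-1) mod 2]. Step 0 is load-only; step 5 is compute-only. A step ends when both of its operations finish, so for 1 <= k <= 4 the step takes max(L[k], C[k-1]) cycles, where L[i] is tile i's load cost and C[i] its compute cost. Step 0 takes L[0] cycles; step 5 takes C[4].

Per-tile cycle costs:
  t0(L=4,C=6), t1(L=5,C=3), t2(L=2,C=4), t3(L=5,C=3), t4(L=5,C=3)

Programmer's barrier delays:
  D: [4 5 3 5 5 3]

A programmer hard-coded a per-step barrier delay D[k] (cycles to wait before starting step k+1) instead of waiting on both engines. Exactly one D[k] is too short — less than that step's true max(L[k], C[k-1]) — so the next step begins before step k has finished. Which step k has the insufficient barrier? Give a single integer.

step 0: need L[0]=4 = 4; D[0]=4 ok
step 1: need max(L[1]=5,C[0]=6) = 6; D[1]=5 SHORT
step 2: need max(L[2]=2,C[1]=3) = 3; D[2]=3 ok
step 3: need max(L[3]=5,C[2]=4) = 5; D[3]=5 ok
step 4: need max(L[4]=5,C[3]=3) = 5; D[4]=5 ok
step 5: need C[4]=3 = 3; D[5]=3 ok

hazard at step 1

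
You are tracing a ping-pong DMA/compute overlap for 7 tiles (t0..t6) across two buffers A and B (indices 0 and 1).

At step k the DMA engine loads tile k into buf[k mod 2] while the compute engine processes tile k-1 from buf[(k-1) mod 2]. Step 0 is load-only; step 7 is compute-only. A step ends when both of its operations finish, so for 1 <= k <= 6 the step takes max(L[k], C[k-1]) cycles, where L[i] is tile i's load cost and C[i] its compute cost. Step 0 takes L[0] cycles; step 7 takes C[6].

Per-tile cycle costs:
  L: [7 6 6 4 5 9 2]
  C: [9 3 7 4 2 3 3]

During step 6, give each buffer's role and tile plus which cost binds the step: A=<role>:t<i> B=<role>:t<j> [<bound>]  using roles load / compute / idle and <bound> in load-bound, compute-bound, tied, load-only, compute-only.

step 0: L[0]=7 → dur=7, Σ=7 | A=load:t0 B=idle [load-only]
step 1: L[1]=6 C[0]=9 → dur=9, Σ=16 | A=compute:t0 B=load:t1 [compute-bound]
step 2: L[2]=6 C[1]=3 → dur=6, Σ=22 | A=load:t2 B=compute:t1 [load-bound]
step 3: L[3]=4 C[2]=7 → dur=7, Σ=29 | A=compute:t2 B=load:t3 [compute-bound]
step 4: L[4]=5 C[3]=4 → dur=5, Σ=34 | A=load:t4 B=compute:t3 [load-bound]
step 5: L[5]=9 C[4]=2 → dur=9, Σ=43 | A=compute:t4 B=load:t5 [load-bound]
step 6: L[6]=2 C[5]=3 → dur=3, Σ=46 | A=load:t6 B=compute:t5 [compute-bound]
step 7: C[6]=3 → dur=3, Σ=49 | A=compute:t6 B=idle [compute-only]

step 6: A=load:t6 B=compute:t5 [compute-bound]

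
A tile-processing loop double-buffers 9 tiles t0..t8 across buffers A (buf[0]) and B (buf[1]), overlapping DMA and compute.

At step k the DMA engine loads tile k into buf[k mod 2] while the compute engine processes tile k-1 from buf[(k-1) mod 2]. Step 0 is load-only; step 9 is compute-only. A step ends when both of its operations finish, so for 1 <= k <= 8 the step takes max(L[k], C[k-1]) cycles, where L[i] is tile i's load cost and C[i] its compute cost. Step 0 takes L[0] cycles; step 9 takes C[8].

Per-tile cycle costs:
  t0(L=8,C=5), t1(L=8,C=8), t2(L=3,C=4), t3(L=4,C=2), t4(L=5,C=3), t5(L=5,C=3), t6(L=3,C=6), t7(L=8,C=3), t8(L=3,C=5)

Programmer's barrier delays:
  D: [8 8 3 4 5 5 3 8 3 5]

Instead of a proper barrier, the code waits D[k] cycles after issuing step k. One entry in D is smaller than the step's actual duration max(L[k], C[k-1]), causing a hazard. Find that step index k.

hazard at step 2

[0] required=L[0]=8=8 vs D=8 ok
[1] required=max(L[1]=8,C[0]=5)=8 vs D=8 ok
[2] required=max(L[2]=3,C[1]=8)=8 vs D=3 SHORT
[3] required=max(L[3]=4,C[2]=4)=4 vs D=4 ok
[4] required=max(L[4]=5,C[3]=2)=5 vs D=5 ok
[5] required=max(L[5]=5,C[4]=3)=5 vs D=5 ok
[6] required=max(L[6]=3,C[5]=3)=3 vs D=3 ok
[7] required=max(L[7]=8,C[6]=6)=8 vs D=8 ok
[8] required=max(L[8]=3,C[7]=3)=3 vs D=3 ok
[9] required=C[8]=5=5 vs D=5 ok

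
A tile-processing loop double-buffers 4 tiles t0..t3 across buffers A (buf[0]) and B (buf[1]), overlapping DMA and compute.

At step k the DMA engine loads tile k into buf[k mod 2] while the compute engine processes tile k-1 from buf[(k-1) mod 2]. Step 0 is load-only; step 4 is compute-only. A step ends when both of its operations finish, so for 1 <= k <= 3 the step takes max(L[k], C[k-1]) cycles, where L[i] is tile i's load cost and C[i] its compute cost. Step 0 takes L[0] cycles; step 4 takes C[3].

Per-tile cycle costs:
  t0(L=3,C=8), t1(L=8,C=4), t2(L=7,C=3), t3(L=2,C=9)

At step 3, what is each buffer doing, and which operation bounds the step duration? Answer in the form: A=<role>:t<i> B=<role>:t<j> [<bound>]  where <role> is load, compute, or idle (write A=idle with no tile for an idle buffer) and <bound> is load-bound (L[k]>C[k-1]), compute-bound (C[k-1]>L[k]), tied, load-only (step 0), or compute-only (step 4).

step 3: A=compute:t2 B=load:t3 [compute-bound]

  0. 3=3c; end=3; A:t0 B:-
  1. max(8,8)=8c; end=11; A:t0 B:t1
  2. max(7,4)=7c; end=18; A:t2 B:t1
  3. max(2,3)=3c; end=21; A:t2 B:t3
  4. 9=9c; end=30; A:t2 B:t3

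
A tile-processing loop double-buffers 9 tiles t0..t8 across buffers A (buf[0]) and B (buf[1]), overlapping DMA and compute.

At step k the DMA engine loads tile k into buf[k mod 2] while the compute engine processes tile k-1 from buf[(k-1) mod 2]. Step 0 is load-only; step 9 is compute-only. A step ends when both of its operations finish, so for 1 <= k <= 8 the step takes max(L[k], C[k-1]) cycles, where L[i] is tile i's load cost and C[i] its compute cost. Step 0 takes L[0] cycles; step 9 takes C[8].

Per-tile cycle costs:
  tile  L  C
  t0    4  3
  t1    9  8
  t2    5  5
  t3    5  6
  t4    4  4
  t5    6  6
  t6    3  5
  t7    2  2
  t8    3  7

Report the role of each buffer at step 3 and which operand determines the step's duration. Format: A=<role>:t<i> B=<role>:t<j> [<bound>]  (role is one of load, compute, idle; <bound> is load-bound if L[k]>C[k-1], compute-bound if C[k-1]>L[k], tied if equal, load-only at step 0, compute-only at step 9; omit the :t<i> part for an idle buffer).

[0] DMA t0→A (4c) ∥ CU idle ⇒ 4c, clock 4
[1] DMA t1→B (9c) ∥ CU A:t0 (3c) ⇒ 9c, clock 13
[2] DMA t2→A (5c) ∥ CU B:t1 (8c) ⇒ 8c, clock 21
[3] DMA t3→B (5c) ∥ CU A:t2 (5c) ⇒ 5c, clock 26
[4] DMA t4→A (4c) ∥ CU B:t3 (6c) ⇒ 6c, clock 32
[5] DMA t5→B (6c) ∥ CU A:t4 (4c) ⇒ 6c, clock 38
[6] DMA t6→A (3c) ∥ CU B:t5 (6c) ⇒ 6c, clock 44
[7] DMA t7→B (2c) ∥ CU A:t6 (5c) ⇒ 5c, clock 49
[8] DMA t8→A (3c) ∥ CU B:t7 (2c) ⇒ 3c, clock 52
[9] DMA idle ∥ CU A:t8 (7c) ⇒ 7c, clock 59

step 3: A=compute:t2 B=load:t3 [tied]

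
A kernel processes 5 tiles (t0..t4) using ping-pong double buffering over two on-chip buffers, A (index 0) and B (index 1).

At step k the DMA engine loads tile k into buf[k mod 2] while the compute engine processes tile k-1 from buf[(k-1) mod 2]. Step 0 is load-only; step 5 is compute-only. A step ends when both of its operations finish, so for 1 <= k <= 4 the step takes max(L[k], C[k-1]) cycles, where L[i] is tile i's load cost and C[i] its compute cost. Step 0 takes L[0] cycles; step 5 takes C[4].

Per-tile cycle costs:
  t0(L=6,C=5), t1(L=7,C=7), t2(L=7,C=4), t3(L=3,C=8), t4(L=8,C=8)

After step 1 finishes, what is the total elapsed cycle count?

end_cycle[1] = 13

  0. 6=6c; end=6; A:t0 B:-
  1. max(7,5)=7c; end=13; A:t0 B:t1
  2. max(7,7)=7c; end=20; A:t2 B:t1
  3. max(3,4)=4c; end=24; A:t2 B:t3
  4. max(8,8)=8c; end=32; A:t4 B:t3
  5. 8=8c; end=40; A:t4 B:t3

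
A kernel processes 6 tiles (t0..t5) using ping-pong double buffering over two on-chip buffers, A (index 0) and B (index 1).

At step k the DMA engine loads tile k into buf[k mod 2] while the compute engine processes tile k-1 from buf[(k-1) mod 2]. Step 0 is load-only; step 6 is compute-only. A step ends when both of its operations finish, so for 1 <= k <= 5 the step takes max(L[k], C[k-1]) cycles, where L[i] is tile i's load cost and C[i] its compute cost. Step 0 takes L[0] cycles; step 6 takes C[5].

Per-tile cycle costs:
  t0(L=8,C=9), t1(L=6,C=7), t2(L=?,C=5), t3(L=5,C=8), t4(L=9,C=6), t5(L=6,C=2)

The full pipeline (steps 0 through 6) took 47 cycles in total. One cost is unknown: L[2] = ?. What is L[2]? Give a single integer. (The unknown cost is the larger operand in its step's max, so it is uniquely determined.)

step 0 → dur = L[0]=8 = 8
step 1 → dur = max(L[1]=6, C[0]=9) = 9
step 2 → dur = max(L[2]=?, C[1]=7) = L[2]  (unknown; binding)
step 3 → dur = max(L[3]=5, C[2]=5) = 5
step 4 → dur = max(L[4]=9, C[3]=8) = 9
step 5 → dur = max(L[5]=6, C[4]=6) = 6
step 6 → dur = C[5]=2 = 2
sum of known step durations = 39
dur[2] = total - known = 47 - 39 = 8
L[2] is the binding max in step 2, so L[2] = dur[2] = 8

L[2] = 8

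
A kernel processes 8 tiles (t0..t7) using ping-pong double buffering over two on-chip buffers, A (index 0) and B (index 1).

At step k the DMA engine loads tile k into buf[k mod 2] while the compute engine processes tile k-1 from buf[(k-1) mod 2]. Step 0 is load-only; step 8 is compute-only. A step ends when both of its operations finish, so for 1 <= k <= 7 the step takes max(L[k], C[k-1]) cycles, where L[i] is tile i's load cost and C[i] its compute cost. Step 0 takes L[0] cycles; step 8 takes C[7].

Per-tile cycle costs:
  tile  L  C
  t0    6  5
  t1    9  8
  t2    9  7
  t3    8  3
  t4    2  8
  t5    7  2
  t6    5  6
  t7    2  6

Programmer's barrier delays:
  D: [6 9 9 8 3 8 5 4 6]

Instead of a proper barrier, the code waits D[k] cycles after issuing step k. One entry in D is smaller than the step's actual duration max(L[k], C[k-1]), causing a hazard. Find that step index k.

k=0 barrier L[0]=6→6c, D[0]=6 ok
k=1 barrier max(L[1]=9,C[0]=5)→9c, D[1]=9 ok
k=2 barrier max(L[2]=9,C[1]=8)→9c, D[2]=9 ok
k=3 barrier max(L[3]=8,C[2]=7)→8c, D[3]=8 ok
k=4 barrier max(L[4]=2,C[3]=3)→3c, D[4]=3 ok
k=5 barrier max(L[5]=7,C[4]=8)→8c, D[5]=8 ok
k=6 barrier max(L[6]=5,C[5]=2)→5c, D[6]=5 ok
k=7 barrier max(L[7]=2,C[6]=6)→6c, D[7]=4 SHORT
k=8 barrier C[7]=6→6c, D[8]=6 ok

hazard at step 7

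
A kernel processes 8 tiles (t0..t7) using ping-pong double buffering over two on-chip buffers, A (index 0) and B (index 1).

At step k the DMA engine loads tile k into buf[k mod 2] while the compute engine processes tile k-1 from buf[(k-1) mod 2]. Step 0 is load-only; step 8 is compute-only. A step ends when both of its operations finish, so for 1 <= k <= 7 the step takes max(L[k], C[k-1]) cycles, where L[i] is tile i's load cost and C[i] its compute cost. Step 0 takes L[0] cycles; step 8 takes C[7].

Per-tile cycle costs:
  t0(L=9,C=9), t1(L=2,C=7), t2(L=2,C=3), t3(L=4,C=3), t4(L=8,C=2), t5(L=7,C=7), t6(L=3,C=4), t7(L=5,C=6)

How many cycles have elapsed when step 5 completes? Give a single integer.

end_cycle[5] = 44

[0] DMA t0→A (9c) ∥ CU idle ⇒ 9c, clock 9
[1] DMA t1→B (2c) ∥ CU A:t0 (9c) ⇒ 9c, clock 18
[2] DMA t2→A (2c) ∥ CU B:t1 (7c) ⇒ 7c, clock 25
[3] DMA t3→B (4c) ∥ CU A:t2 (3c) ⇒ 4c, clock 29
[4] DMA t4→A (8c) ∥ CU B:t3 (3c) ⇒ 8c, clock 37
[5] DMA t5→B (7c) ∥ CU A:t4 (2c) ⇒ 7c, clock 44
[6] DMA t6→A (3c) ∥ CU B:t5 (7c) ⇒ 7c, clock 51
[7] DMA t7→B (5c) ∥ CU A:t6 (4c) ⇒ 5c, clock 56
[8] DMA idle ∥ CU B:t7 (6c) ⇒ 6c, clock 62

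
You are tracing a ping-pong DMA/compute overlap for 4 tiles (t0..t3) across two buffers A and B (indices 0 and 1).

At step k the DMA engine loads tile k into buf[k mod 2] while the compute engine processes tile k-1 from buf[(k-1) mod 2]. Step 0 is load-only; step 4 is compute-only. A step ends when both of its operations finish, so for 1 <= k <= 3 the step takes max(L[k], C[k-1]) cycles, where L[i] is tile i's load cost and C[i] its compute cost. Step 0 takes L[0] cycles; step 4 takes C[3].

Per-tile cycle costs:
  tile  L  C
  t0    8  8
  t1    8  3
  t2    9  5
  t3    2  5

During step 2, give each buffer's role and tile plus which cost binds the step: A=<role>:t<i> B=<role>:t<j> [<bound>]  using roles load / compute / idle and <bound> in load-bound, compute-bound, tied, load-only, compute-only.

[0] DMA t0→A (8c) ∥ CU idle ⇒ 8c, clock 8
[1] DMA t1→B (8c) ∥ CU A:t0 (8c) ⇒ 8c, clock 16
[2] DMA t2→A (9c) ∥ CU B:t1 (3c) ⇒ 9c, clock 25
[3] DMA t3→B (2c) ∥ CU A:t2 (5c) ⇒ 5c, clock 30
[4] DMA idle ∥ CU B:t3 (5c) ⇒ 5c, clock 35

step 2: A=load:t2 B=compute:t1 [load-bound]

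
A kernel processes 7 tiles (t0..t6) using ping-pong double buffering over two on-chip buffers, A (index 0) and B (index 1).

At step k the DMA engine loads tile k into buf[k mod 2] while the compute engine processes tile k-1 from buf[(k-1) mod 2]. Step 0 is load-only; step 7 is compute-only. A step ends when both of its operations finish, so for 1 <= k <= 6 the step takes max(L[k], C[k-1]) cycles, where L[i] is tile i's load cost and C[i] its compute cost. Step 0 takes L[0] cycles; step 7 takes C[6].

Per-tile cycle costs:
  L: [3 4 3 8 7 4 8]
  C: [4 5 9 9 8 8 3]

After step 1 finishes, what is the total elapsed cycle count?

k=0 load=t0/3c comp=- wait=3 total=3
k=1 load=t1/4c comp=t0/4c wait=4 total=7
k=2 load=t2/3c comp=t1/5c wait=5 total=12
k=3 load=t3/8c comp=t2/9c wait=9 total=21
k=4 load=t4/7c comp=t3/9c wait=9 total=30
k=5 load=t5/4c comp=t4/8c wait=8 total=38
k=6 load=t6/8c comp=t5/8c wait=8 total=46
k=7 load=- comp=t6/3c wait=3 total=49

end_cycle[1] = 7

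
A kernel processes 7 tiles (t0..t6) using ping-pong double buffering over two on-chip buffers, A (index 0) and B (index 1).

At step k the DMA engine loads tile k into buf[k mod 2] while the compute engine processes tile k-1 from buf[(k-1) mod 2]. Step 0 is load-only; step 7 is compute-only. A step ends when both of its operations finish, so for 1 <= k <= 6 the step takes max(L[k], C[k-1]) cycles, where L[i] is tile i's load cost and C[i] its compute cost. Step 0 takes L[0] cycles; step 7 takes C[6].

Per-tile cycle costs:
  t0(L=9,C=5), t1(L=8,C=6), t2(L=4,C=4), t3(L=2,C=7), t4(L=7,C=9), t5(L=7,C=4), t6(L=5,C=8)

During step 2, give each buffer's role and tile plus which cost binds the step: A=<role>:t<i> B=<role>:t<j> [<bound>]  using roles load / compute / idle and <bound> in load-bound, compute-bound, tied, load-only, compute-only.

step 0: L[0]=9 → dur=9, Σ=9 | A=load:t0 B=idle [load-only]
step 1: L[1]=8 C[0]=5 → dur=8, Σ=17 | A=compute:t0 B=load:t1 [load-bound]
step 2: L[2]=4 C[1]=6 → dur=6, Σ=23 | A=load:t2 B=compute:t1 [compute-bound]
step 3: L[3]=2 C[2]=4 → dur=4, Σ=27 | A=compute:t2 B=load:t3 [compute-bound]
step 4: L[4]=7 C[3]=7 → dur=7, Σ=34 | A=load:t4 B=compute:t3 [tied]
step 5: L[5]=7 C[4]=9 → dur=9, Σ=43 | A=compute:t4 B=load:t5 [compute-bound]
step 6: L[6]=5 C[5]=4 → dur=5, Σ=48 | A=load:t6 B=compute:t5 [load-bound]
step 7: C[6]=8 → dur=8, Σ=56 | A=compute:t6 B=idle [compute-only]

step 2: A=load:t2 B=compute:t1 [compute-bound]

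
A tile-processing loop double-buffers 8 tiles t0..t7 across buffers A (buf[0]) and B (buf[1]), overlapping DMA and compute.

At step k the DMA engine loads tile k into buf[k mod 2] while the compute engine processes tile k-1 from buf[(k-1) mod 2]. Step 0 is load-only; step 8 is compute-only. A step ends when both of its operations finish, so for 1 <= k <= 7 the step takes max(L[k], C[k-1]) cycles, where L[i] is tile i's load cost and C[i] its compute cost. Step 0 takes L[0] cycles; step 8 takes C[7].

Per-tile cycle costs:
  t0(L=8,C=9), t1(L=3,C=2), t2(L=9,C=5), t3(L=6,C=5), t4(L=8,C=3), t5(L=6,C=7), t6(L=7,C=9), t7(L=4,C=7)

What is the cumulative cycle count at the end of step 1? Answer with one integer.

end_cycle[1] = 17

  0. 8=8c; end=8; A:t0 B:-
  1. max(3,9)=9c; end=17; A:t0 B:t1
  2. max(9,2)=9c; end=26; A:t2 B:t1
  3. max(6,5)=6c; end=32; A:t2 B:t3
  4. max(8,5)=8c; end=40; A:t4 B:t3
  5. max(6,3)=6c; end=46; A:t4 B:t5
  6. max(7,7)=7c; end=53; A:t6 B:t5
  7. max(4,9)=9c; end=62; A:t6 B:t7
  8. 7=7c; end=69; A:t6 B:t7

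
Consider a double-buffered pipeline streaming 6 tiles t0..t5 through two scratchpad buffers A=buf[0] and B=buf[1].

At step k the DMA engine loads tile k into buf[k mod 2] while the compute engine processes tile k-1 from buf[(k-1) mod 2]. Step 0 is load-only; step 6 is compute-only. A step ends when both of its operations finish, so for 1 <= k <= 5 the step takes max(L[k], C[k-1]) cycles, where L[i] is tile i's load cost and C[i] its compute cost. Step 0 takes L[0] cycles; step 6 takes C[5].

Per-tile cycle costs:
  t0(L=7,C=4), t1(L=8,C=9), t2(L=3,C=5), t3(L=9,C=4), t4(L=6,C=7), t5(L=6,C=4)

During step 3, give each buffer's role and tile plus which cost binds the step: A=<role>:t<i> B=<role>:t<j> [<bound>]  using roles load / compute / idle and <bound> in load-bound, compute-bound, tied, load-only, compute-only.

step 0: L[0]=7 → dur=7, Σ=7 | A=load:t0 B=idle [load-only]
step 1: L[1]=8 C[0]=4 → dur=8, Σ=15 | A=compute:t0 B=load:t1 [load-bound]
step 2: L[2]=3 C[1]=9 → dur=9, Σ=24 | A=load:t2 B=compute:t1 [compute-bound]
step 3: L[3]=9 C[2]=5 → dur=9, Σ=33 | A=compute:t2 B=load:t3 [load-bound]
step 4: L[4]=6 C[3]=4 → dur=6, Σ=39 | A=load:t4 B=compute:t3 [load-bound]
step 5: L[5]=6 C[4]=7 → dur=7, Σ=46 | A=compute:t4 B=load:t5 [compute-bound]
step 6: C[5]=4 → dur=4, Σ=50 | A=idle B=compute:t5 [compute-only]

step 3: A=compute:t2 B=load:t3 [load-bound]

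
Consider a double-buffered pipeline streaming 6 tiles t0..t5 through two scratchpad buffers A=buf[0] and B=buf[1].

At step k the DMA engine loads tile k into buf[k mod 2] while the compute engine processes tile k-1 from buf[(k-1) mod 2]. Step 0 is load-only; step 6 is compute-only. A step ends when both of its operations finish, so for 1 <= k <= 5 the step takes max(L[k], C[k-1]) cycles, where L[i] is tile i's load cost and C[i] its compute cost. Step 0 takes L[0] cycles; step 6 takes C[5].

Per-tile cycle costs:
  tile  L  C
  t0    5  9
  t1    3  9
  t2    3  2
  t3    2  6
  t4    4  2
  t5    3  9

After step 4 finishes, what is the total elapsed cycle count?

end_cycle[4] = 31

[0] DMA t0→A (5c) ∥ CU idle ⇒ 5c, clock 5
[1] DMA t1→B (3c) ∥ CU A:t0 (9c) ⇒ 9c, clock 14
[2] DMA t2→A (3c) ∥ CU B:t1 (9c) ⇒ 9c, clock 23
[3] DMA t3→B (2c) ∥ CU A:t2 (2c) ⇒ 2c, clock 25
[4] DMA t4→A (4c) ∥ CU B:t3 (6c) ⇒ 6c, clock 31
[5] DMA t5→B (3c) ∥ CU A:t4 (2c) ⇒ 3c, clock 34
[6] DMA idle ∥ CU B:t5 (9c) ⇒ 9c, clock 43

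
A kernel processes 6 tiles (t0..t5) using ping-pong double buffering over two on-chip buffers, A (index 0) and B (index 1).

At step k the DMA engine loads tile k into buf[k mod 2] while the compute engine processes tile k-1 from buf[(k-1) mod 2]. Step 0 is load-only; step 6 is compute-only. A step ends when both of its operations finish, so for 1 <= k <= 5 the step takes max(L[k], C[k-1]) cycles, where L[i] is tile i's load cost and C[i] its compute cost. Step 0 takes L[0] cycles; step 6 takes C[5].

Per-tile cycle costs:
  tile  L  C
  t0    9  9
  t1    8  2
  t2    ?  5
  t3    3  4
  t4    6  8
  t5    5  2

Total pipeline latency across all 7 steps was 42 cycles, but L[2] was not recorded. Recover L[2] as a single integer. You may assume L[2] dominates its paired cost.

step 0 | dur = L[0]=9 = 9
step 1 | dur = max(L[1]=8, C[0]=9) = 9
step 2 | dur = max(L[2]=?, C[1]=2) = L[2]  (unknown; binding)
step 3 | dur = max(L[3]=3, C[2]=5) = 5
step 4 | dur = max(L[4]=6, C[3]=4) = 6
step 5 | dur = max(L[5]=5, C[4]=8) = 8
step 6 | dur = C[5]=2 = 2
sum of known step durations = 39
dur[2] = total - known = 42 - 39 = 3
L[2] is the binding max in step 2, so L[2] = dur[2] = 3

L[2] = 3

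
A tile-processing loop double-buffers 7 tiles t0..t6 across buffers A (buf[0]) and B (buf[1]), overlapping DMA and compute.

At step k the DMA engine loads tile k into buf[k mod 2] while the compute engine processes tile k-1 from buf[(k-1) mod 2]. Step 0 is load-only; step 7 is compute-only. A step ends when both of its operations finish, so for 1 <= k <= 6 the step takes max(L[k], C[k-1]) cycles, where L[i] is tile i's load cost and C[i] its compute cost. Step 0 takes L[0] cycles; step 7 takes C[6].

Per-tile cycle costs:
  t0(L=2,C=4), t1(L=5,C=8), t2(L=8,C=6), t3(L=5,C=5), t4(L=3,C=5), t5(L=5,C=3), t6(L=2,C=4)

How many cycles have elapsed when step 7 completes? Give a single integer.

end_cycle[7] = 38

step 0: L[0]=2 → dur=2, Σ=2 | A=load:t0 B=idle [load-only]
step 1: L[1]=5 C[0]=4 → dur=5, Σ=7 | A=compute:t0 B=load:t1 [load-bound]
step 2: L[2]=8 C[1]=8 → dur=8, Σ=15 | A=load:t2 B=compute:t1 [tied]
step 3: L[3]=5 C[2]=6 → dur=6, Σ=21 | A=compute:t2 B=load:t3 [compute-bound]
step 4: L[4]=3 C[3]=5 → dur=5, Σ=26 | A=load:t4 B=compute:t3 [compute-bound]
step 5: L[5]=5 C[4]=5 → dur=5, Σ=31 | A=compute:t4 B=load:t5 [tied]
step 6: L[6]=2 C[5]=3 → dur=3, Σ=34 | A=load:t6 B=compute:t5 [compute-bound]
step 7: C[6]=4 → dur=4, Σ=38 | A=compute:t6 B=idle [compute-only]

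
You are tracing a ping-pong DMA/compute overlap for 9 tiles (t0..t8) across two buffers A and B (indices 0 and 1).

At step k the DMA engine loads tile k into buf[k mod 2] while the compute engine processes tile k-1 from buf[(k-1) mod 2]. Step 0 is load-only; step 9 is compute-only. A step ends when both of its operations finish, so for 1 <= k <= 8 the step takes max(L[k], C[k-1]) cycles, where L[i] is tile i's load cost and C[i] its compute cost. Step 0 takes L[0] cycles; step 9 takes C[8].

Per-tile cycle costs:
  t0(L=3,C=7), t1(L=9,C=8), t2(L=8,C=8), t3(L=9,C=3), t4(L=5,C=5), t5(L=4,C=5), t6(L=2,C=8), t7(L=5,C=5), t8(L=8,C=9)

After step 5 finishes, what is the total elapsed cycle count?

end_cycle[5] = 39

k=0 load=t0/3c comp=- wait=3 total=3
k=1 load=t1/9c comp=t0/7c wait=9 total=12
k=2 load=t2/8c comp=t1/8c wait=8 total=20
k=3 load=t3/9c comp=t2/8c wait=9 total=29
k=4 load=t4/5c comp=t3/3c wait=5 total=34
k=5 load=t5/4c comp=t4/5c wait=5 total=39
k=6 load=t6/2c comp=t5/5c wait=5 total=44
k=7 load=t7/5c comp=t6/8c wait=8 total=52
k=8 load=t8/8c comp=t7/5c wait=8 total=60
k=9 load=- comp=t8/9c wait=9 total=69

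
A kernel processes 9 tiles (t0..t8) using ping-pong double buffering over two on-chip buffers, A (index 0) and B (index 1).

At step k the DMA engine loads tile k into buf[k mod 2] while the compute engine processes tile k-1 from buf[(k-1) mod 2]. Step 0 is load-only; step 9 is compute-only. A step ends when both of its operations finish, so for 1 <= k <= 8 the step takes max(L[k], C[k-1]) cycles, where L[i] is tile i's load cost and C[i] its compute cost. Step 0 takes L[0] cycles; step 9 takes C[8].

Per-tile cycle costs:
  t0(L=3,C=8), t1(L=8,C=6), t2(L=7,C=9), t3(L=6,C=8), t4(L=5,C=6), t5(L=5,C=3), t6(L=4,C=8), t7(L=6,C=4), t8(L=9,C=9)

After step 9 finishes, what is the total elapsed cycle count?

end_cycle[9] = 71

  0. 3=3c; end=3; A:t0 B:-
  1. max(8,8)=8c; end=11; A:t0 B:t1
  2. max(7,6)=7c; end=18; A:t2 B:t1
  3. max(6,9)=9c; end=27; A:t2 B:t3
  4. max(5,8)=8c; end=35; A:t4 B:t3
  5. max(5,6)=6c; end=41; A:t4 B:t5
  6. max(4,3)=4c; end=45; A:t6 B:t5
  7. max(6,8)=8c; end=53; A:t6 B:t7
  8. max(9,4)=9c; end=62; A:t8 B:t7
  9. 9=9c; end=71; A:t8 B:t7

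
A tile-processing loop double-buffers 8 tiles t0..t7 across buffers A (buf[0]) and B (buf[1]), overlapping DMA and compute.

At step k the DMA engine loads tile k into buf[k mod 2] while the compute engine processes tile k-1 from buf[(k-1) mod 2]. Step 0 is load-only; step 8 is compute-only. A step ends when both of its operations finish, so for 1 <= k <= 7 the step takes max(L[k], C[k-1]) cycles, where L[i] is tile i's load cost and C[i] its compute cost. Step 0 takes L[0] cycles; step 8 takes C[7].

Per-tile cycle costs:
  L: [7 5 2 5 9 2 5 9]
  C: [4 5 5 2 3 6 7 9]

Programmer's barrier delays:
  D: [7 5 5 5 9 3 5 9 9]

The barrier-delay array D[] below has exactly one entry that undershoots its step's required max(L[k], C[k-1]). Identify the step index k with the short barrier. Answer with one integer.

hazard at step 6

step 0: need L[0]=7 = 7; D[0]=7 ok
step 1: need max(L[1]=5,C[0]=4) = 5; D[1]=5 ok
step 2: need max(L[2]=2,C[1]=5) = 5; D[2]=5 ok
step 3: need max(L[3]=5,C[2]=5) = 5; D[3]=5 ok
step 4: need max(L[4]=9,C[3]=2) = 9; D[4]=9 ok
step 5: need max(L[5]=2,C[4]=3) = 3; D[5]=3 ok
step 6: need max(L[6]=5,C[5]=6) = 6; D[6]=5 SHORT
step 7: need max(L[7]=9,C[6]=7) = 9; D[7]=9 ok
step 8: need C[7]=9 = 9; D[8]=9 ok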